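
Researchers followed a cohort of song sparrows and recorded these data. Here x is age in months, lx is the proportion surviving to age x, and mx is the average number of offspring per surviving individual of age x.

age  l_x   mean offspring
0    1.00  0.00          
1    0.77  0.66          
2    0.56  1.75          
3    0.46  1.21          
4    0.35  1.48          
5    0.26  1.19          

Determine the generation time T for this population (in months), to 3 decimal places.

lx·mx: 0, 0.5082, 0.98, 0.5566, 0.518, 0.3094 → R0 = 2.8722
x·lx·mx: 0, 0.5082, 1.96, 1.6698, 2.072, 1.547 → Σ = 7.757
T = 7.757 / 2.8722 = 2.700717… → 2.701

2.701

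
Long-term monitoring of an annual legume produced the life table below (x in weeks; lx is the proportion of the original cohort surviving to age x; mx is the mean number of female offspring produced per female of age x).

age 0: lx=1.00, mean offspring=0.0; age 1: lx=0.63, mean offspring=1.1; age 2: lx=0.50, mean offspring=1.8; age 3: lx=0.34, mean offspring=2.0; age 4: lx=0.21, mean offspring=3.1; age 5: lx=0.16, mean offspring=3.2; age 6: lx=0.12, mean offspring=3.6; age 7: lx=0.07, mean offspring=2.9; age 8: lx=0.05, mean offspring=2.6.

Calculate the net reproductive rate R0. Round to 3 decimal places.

lx·mx by age: 0, 0.693, 0.9, 0.68, 0.651, 0.512, 0.432, 0.203, 0.13
R0 = Σ lx·mx = 4.201 → 4.201

4.201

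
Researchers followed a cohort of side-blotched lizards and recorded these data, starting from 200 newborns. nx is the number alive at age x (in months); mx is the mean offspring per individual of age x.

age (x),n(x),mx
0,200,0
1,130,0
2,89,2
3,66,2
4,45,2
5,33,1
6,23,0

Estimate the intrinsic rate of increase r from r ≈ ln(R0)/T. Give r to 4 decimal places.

0.2619

lx = nx/n0 = nx/200: 1, 0.65, 0.445, 0.33, 0.225, 0.165, 0.115
R0 = Σ lx·mx = 0 + 0 + 0.89 + 0.66 + 0.45 + 0.165 + 0 = 2.165
Σ x·lx·mx = 6.385; T = 6.385/2.165 = 2.94919…
r ≈ ln(R0)/T = ln(2.165)/2.94919… = 0.261909… → 0.2619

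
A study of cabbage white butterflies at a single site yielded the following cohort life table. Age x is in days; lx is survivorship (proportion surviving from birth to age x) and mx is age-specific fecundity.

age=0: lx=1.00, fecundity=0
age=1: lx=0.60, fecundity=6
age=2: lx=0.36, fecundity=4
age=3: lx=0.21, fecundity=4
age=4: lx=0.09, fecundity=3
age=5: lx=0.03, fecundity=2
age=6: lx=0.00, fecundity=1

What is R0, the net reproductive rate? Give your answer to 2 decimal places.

6.21

lx·mx by age: 0, 3.6, 1.44, 0.84, 0.27, 0.06, 0
R0 = Σ lx·mx = 6.21 → 6.21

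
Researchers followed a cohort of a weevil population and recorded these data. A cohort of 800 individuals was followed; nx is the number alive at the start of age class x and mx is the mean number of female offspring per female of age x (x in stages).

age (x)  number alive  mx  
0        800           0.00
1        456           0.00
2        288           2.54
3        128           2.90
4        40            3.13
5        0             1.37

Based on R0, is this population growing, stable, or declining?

growing

lx = nx/n0 = nx/800: 1, 0.57, 0.36, 0.16, 0.05, 0
R0 = Σ lx·mx = 0 + 0 + 0.9144 + 0.464 + 0.1565 + 0 = 1.5349
R0 > 1, so the population is growing.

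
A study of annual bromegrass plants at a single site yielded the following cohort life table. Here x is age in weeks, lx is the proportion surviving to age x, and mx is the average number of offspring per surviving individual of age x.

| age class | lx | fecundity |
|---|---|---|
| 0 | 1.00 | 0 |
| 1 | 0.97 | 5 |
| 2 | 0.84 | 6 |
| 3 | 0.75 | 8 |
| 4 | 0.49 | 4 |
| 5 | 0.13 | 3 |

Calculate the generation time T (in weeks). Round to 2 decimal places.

2.34

lx·mx: 0, 4.85, 5.04, 6, 1.96, 0.39 → R0 = 18.24
x·lx·mx: 0, 4.85, 10.08, 18, 7.84, 1.95 → Σ = 42.72
T = 42.72 / 18.24 = 2.342105… → 2.34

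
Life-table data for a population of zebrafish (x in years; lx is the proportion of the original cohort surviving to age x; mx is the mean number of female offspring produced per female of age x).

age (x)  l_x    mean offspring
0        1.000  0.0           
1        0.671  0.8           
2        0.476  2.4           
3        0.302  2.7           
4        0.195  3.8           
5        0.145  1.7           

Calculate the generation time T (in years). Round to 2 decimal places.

2.72

lx·mx: 0, 0.5368, 1.1424, 0.8154, 0.741, 0.2465 → R0 = 3.4821
x·lx·mx: 0, 0.5368, 2.2848, 2.4462, 2.964, 1.2325 → Σ = 9.4643
T = 9.4643 / 3.4821 = 2.717986… → 2.72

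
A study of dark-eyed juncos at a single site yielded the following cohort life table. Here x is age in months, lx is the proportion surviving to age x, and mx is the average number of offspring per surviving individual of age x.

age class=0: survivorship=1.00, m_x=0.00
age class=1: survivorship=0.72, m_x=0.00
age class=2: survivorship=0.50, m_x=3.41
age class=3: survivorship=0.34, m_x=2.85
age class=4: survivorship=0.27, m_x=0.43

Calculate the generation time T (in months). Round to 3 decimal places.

2.431

lx·mx: 0, 0, 1.705, 0.969, 0.1161 → R0 = 2.7901
x·lx·mx: 0, 0, 3.41, 2.907, 0.4644 → Σ = 6.7814
T = 6.7814 / 2.7901 = 2.430522… → 2.431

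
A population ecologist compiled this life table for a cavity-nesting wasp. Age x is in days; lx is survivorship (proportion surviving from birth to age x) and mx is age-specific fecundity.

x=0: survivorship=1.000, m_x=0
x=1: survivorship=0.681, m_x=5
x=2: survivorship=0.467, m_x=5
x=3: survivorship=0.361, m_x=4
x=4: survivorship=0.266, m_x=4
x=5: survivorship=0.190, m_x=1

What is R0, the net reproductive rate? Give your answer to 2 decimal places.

8.44

lx·mx by age: 0, 3.405, 2.335, 1.444, 1.064, 0.19
R0 = Σ lx·mx = 8.438 → 8.44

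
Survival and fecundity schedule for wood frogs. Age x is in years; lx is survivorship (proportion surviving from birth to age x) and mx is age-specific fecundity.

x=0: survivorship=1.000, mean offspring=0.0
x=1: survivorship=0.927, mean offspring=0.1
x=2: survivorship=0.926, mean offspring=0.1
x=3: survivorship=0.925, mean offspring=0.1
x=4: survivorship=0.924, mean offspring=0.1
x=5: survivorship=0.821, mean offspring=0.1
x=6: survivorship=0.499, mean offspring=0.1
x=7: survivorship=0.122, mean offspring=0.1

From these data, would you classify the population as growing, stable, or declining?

R0 = Σ lx·mx = 0 + 0.0927 + 0.0926 + 0.0925 + 0.0924 + 0.0821 + 0.0499 + 0.0122 = 0.5144
R0 < 1, so the population is declining.

declining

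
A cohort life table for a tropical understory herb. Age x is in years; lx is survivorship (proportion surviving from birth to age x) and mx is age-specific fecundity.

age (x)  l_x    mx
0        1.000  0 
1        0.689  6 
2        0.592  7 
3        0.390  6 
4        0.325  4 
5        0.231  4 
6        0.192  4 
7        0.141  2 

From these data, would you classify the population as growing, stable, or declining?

growing

R0 = Σ lx·mx = 0 + 4.134 + 4.144 + 2.34 + 1.3 + 0.924 + 0.768 + 0.282 = 13.892
R0 > 1, so the population is growing.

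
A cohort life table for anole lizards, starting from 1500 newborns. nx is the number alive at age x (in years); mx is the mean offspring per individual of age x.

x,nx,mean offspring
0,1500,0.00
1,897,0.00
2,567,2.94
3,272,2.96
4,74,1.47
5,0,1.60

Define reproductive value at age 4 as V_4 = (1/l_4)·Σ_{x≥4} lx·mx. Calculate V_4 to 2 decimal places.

lx = nx/n0 = nx/1500: 1, 0.598, 0.378, 0.18133…, 0.04933…, 0
lx·mx for x ≥ 4: 0.07252…, 0 → sum = 0.07252…
V_4 = 0.07252… / l_4 = 0.07252… / 0.049333… = 1.47… → 1.47

1.47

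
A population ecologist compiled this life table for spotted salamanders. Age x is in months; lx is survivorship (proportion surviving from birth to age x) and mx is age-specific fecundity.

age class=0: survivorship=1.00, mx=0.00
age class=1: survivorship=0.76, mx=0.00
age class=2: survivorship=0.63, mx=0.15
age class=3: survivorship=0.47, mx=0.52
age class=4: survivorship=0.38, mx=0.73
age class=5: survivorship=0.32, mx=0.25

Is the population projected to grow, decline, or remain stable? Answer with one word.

R0 = Σ lx·mx = 0 + 0 + 0.0945 + 0.2444 + 0.2774 + 0.08 = 0.6963
R0 < 1, so the population is declining.

declining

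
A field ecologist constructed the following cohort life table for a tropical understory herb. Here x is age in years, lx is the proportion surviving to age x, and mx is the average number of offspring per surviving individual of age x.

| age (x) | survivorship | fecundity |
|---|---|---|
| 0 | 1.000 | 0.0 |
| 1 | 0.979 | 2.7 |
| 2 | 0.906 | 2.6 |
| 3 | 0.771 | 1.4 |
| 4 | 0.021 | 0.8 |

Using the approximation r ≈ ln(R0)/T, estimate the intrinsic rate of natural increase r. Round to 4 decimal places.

R0 = Σ lx·mx = 0 + 2.6433 + 2.3556 + 1.0794 + 0.0168 = 6.0951
Σ x·lx·mx = 10.6599; T = 10.6599/6.0951 = 1.74893…
r ≈ ln(R0)/T = ln(6.0951)/1.74893… = 1.033481… → 1.0335

1.0335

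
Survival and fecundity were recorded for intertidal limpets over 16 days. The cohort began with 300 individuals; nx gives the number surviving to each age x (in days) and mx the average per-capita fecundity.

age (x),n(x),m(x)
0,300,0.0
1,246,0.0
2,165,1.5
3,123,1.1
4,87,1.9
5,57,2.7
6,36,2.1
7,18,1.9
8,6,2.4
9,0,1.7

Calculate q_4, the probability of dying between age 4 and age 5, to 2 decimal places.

0.34

lx = nx/n0 = nx/300: 1, 0.82, 0.55, 0.41, 0.29, 0.19, 0.12, 0.06, 0.02, 0
q_4 = (l_4 − l_5) / l_4 = (0.29 − 0.19) / 0.29
     = 0.1 / 0.29 = 0.344828… → 0.34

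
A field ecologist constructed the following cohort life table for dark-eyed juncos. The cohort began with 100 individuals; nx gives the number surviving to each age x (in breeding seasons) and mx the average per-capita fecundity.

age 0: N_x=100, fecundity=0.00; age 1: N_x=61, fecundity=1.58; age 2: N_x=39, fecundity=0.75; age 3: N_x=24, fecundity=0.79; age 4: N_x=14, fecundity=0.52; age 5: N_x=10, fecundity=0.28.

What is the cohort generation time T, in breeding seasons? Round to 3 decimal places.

lx = nx/n0 = nx/100: 1, 0.61, 0.39, 0.24, 0.14, 0.1
lx·mx: 0, 0.9638, 0.2925, 0.1896, 0.0728, 0.028 → R0 = 1.5467
x·lx·mx: 0, 0.9638, 0.585, 0.5688, 0.2912, 0.14 → Σ = 2.5488
T = 2.5488 / 1.5467 = 1.647896… → 1.648

1.648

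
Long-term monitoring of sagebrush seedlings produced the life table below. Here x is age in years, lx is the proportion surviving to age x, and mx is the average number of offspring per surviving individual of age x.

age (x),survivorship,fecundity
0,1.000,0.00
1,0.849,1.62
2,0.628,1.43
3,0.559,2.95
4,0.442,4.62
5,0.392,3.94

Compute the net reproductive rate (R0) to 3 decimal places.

lx·mx by age: 0, 1.37538, 0.89804, 1.64905, 2.04204, 1.54448
R0 = Σ lx·mx = 7.50899 → 7.509

7.509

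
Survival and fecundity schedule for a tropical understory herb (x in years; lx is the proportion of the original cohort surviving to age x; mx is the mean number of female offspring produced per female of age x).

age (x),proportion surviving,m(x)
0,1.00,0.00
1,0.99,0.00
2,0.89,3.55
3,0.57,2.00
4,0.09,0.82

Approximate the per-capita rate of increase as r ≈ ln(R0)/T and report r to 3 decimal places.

0.643

R0 = Σ lx·mx = 0 + 0 + 3.1595 + 1.14 + 0.0738 = 4.3733
Σ x·lx·mx = 10.0342; T = 10.0342/4.3733 = 2.29442…
r ≈ ln(R0)/T = ln(4.3733)/2.29442… = 0.64309… → 0.643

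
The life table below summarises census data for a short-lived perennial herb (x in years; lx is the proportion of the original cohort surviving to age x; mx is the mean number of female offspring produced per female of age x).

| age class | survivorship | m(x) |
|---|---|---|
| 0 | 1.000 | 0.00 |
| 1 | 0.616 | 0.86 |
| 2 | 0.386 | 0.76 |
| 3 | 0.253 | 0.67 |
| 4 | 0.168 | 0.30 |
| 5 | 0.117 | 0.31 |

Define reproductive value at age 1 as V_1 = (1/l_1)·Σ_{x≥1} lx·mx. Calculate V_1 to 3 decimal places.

lx·mx for x ≥ 1: 0.52976, 0.29336, 0.16951, 0.0504, 0.03627 → sum = 1.0793
V_1 = 1.0793 / l_1 = 1.0793 / 0.616 = 1.75211… → 1.752

1.752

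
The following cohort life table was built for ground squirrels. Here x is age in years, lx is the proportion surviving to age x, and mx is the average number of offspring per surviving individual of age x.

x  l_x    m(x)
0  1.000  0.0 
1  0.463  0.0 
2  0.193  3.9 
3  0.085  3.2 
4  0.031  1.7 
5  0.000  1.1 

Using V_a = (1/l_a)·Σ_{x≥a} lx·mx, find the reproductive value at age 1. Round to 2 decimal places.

lx·mx for x ≥ 1: 0, 0.7527, 0.272, 0.0527, 0 → sum = 1.0774
V_1 = 1.0774 / l_1 = 1.0774 / 0.463 = 2.326998… → 2.33

2.33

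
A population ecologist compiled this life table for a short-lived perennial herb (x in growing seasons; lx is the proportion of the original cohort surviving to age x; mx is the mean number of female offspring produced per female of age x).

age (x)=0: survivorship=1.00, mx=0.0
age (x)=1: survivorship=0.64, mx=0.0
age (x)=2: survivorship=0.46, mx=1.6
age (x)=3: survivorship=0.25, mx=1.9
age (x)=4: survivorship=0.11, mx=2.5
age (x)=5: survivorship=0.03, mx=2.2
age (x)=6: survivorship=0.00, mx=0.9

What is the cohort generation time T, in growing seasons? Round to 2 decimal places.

lx·mx: 0, 0, 0.736, 0.475, 0.275, 0.066, 0 → R0 = 1.552
x·lx·mx: 0, 0, 1.472, 1.425, 1.1, 0.33, 0 → Σ = 4.327
T = 4.327 / 1.552 = 2.788015… → 2.79

2.79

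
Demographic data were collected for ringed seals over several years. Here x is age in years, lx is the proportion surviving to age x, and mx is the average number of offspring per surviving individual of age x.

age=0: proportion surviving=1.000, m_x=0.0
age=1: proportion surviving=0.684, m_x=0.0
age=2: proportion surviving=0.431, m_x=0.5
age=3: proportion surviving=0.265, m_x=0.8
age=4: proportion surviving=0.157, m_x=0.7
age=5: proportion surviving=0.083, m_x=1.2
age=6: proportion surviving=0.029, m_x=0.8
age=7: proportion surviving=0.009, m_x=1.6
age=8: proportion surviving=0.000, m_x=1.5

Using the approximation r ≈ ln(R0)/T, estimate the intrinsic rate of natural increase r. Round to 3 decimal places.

R0 = Σ lx·mx = 0 + 0 + 0.2155 + 0.212 + 0.1099 + 0.0996 + 0.0232 + 0.0144 + 0 = 0.6746
Σ x·lx·mx = 2.2446; T = 2.2446/0.6746 = 3.32731…
r ≈ ln(R0)/T = ln(0.6746)/3.32731… = -0.1183… → -0.118

-0.118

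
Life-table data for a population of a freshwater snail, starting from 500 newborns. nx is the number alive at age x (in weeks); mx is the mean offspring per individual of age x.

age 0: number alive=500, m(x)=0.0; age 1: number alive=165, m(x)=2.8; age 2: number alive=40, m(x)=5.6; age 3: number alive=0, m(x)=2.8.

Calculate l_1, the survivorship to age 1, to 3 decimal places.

l_1 = n_1/n_0 = 165/500 = 0.33 → 0.330

0.330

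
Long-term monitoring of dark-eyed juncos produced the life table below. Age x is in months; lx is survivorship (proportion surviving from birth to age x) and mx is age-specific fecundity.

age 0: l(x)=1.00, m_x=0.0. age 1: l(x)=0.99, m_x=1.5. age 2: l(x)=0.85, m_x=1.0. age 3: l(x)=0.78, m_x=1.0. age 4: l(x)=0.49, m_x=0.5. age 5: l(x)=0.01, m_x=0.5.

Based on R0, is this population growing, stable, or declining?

growing

R0 = Σ lx·mx = 0 + 1.485 + 0.85 + 0.78 + 0.245 + 0.005 = 3.365
R0 > 1, so the population is growing.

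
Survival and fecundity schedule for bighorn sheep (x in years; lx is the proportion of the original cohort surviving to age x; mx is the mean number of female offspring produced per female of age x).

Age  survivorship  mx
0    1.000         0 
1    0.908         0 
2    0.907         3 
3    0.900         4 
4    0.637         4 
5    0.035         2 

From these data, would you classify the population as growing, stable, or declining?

R0 = Σ lx·mx = 0 + 0 + 2.721 + 3.6 + 2.548 + 0.07 = 8.939
R0 > 1, so the population is growing.

growing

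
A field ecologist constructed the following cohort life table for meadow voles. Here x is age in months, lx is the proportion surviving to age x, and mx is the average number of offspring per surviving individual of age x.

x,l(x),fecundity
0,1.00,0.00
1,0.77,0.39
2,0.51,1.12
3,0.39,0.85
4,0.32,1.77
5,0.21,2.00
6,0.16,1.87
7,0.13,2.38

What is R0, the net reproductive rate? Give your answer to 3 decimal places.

lx·mx by age: 0, 0.3003, 0.5712, 0.3315, 0.5664, 0.42, 0.2992, 0.3094
R0 = Σ lx·mx = 2.798 → 2.798

2.798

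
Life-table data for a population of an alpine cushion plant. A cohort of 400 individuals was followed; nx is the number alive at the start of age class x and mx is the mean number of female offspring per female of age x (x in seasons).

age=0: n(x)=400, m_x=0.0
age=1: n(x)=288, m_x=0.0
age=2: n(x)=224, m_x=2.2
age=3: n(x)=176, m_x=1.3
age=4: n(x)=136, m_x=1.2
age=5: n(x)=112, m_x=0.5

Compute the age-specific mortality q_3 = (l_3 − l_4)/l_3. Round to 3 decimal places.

0.227

lx = nx/n0 = nx/400: 1, 0.72, 0.56, 0.44, 0.34, 0.28
q_3 = (l_3 − l_4) / l_3 = (0.44 − 0.34) / 0.44
     = 0.1 / 0.44 = 0.227273… → 0.227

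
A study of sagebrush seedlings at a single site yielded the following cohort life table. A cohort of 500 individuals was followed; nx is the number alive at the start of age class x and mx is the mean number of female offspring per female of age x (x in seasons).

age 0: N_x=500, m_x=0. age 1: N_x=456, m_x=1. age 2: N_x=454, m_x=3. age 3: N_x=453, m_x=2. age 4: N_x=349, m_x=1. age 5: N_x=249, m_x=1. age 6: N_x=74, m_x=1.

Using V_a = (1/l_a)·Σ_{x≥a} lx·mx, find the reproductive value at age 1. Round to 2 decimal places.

lx = nx/n0 = nx/500: 1, 0.912, 0.908, 0.906, 0.698, 0.498, 0.148
lx·mx for x ≥ 1: 0.912, 2.724, 1.812, 0.698, 0.498, 0.148 → sum = 6.792
V_1 = 6.792 / l_1 = 6.792 / 0.912 = 7.447368… → 7.45

7.45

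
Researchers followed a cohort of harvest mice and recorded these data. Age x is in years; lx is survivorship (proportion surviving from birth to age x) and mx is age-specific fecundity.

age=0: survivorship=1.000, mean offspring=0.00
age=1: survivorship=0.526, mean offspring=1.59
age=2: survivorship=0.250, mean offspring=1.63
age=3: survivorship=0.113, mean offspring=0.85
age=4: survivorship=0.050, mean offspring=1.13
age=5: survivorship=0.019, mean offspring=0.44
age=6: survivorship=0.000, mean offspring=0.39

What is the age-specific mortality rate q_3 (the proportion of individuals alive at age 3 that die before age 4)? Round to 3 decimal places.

0.558

q_3 = (l_3 − l_4) / l_3 = (0.113 − 0.05) / 0.113
     = 0.063 / 0.113 = 0.557522… → 0.558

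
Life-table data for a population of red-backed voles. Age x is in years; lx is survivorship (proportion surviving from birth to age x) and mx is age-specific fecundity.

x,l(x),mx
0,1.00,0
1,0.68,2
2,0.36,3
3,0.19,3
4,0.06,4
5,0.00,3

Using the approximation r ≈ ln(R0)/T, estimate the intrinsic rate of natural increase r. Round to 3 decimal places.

0.619

R0 = Σ lx·mx = 0 + 1.36 + 1.08 + 0.57 + 0.24 + 0 = 3.25
Σ x·lx·mx = 6.19; T = 6.19/3.25 = 1.90462…
r ≈ ln(R0)/T = ln(3.25)/1.90462… = 0.61884… → 0.619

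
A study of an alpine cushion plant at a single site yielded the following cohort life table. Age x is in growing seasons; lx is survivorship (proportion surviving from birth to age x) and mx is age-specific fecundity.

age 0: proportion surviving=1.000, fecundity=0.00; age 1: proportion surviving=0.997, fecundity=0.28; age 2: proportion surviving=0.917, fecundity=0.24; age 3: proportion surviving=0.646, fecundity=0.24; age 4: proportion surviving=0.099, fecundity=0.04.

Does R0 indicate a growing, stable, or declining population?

R0 = Σ lx·mx = 0 + 0.27916 + 0.22008 + 0.15504 + 0.00396 = 0.65824
R0 < 1, so the population is declining.

declining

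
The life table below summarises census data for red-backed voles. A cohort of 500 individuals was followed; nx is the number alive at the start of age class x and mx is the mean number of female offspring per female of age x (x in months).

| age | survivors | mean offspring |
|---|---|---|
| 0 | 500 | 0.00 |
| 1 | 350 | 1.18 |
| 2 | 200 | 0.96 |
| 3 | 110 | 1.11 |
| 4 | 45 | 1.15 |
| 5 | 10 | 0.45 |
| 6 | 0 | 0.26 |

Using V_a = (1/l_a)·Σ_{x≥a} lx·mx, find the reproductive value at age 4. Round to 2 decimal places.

1.25

lx = nx/n0 = nx/500: 1, 0.7, 0.4, 0.22, 0.09, 0.02, 0
lx·mx for x ≥ 4: 0.1035, 0.009, 0 → sum = 0.1125
V_4 = 0.1125 / l_4 = 0.1125 / 0.09 = 1.25 → 1.25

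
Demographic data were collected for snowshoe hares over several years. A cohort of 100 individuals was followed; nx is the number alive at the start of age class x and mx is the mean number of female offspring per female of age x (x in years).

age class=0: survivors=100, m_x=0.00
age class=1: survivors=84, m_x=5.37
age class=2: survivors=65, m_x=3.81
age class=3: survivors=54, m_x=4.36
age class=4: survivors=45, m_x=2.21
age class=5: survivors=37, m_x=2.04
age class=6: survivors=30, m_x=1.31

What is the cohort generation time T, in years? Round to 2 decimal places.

lx = nx/n0 = nx/100: 1, 0.84, 0.65, 0.54, 0.45, 0.37, 0.3
lx·mx: 0, 4.5108, 2.4765, 2.3544, 0.9945, 0.7548, 0.393 → R0 = 11.484
x·lx·mx: 0, 4.5108, 4.953, 7.0632, 3.978, 3.774, 2.358 → Σ = 26.637
T = 26.637 / 11.484 = 2.319488… → 2.32

2.32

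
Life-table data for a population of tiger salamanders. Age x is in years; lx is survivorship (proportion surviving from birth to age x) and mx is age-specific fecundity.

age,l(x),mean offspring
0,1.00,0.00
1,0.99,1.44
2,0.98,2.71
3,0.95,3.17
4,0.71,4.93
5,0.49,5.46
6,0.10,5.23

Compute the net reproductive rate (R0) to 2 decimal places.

13.79

lx·mx by age: 0, 1.4256, 2.6558, 3.0115, 3.5003, 2.6754, 0.523
R0 = Σ lx·mx = 13.7916 → 13.79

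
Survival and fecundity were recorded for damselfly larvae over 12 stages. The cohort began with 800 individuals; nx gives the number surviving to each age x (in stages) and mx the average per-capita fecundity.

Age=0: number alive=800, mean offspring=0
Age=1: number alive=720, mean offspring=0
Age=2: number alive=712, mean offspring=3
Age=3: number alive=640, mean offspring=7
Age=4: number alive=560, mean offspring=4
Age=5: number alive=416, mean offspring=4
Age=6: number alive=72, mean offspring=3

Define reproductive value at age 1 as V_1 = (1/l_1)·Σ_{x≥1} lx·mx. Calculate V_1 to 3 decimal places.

lx = nx/n0 = nx/800: 1, 0.9, 0.89, 0.8, 0.7, 0.52, 0.09
lx·mx for x ≥ 1: 0, 2.67, 5.6, 2.8, 2.08, 0.27 → sum = 13.42
V_1 = 13.42 / l_1 = 13.42 / 0.9 = 14.911111… → 14.911

14.911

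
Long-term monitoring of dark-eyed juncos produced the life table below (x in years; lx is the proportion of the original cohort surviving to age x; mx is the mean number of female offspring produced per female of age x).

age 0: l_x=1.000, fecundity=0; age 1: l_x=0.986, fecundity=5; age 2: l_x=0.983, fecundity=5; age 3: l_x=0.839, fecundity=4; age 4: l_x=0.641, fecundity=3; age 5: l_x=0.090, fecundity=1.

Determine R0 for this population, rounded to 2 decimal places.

15.21

lx·mx by age: 0, 4.93, 4.915, 3.356, 1.923, 0.09
R0 = Σ lx·mx = 15.214 → 15.21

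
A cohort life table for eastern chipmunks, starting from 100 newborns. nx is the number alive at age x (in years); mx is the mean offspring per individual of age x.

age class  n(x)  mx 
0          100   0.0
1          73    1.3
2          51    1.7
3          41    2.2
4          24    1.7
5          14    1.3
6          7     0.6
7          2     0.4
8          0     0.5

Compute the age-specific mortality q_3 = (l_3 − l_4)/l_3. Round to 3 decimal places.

0.415

lx = nx/n0 = nx/100: 1, 0.73, 0.51, 0.41, 0.24, 0.14, 0.07, 0.02, 0
q_3 = (l_3 − l_4) / l_3 = (0.41 − 0.24) / 0.41
     = 0.17 / 0.41 = 0.414634… → 0.415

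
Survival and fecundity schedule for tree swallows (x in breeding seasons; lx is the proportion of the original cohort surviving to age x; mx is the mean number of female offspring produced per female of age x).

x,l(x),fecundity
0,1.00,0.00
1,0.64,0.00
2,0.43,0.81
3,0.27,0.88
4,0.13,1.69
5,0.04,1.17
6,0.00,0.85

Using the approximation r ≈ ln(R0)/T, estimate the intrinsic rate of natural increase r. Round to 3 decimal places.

-0.054

R0 = Σ lx·mx = 0 + 0 + 0.3483 + 0.2376 + 0.2197 + 0.0468 + 0 = 0.8524
Σ x·lx·mx = 2.5222; T = 2.5222/0.8524 = 2.95894…
r ≈ ln(R0)/T = ln(0.8524)/2.95894… = -0.05397… → -0.054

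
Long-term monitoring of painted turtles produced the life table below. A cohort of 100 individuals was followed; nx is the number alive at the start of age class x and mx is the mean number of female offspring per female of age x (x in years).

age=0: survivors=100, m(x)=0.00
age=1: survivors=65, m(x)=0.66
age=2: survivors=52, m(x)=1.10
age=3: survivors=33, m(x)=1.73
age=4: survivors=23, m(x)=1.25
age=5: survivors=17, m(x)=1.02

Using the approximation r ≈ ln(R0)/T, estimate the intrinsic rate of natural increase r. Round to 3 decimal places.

lx = nx/n0 = nx/100: 1, 0.65, 0.52, 0.33, 0.23, 0.17
R0 = Σ lx·mx = 0 + 0.429 + 0.572 + 0.5709 + 0.2875 + 0.1734 = 2.0328
Σ x·lx·mx = 5.3027; T = 5.3027/2.0328 = 2.60857…
r ≈ ln(R0)/T = ln(2.0328)/2.60857… = 0.27196… → 0.272

0.272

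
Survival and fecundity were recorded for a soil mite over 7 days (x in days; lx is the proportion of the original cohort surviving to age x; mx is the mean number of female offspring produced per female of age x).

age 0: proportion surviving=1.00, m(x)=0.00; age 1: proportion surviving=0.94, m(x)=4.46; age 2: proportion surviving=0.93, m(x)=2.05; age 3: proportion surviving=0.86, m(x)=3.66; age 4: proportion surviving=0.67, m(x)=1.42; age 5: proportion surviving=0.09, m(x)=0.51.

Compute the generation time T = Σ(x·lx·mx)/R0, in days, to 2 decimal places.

lx·mx: 0, 4.1924, 1.9065, 3.1476, 0.9514, 0.0459 → R0 = 10.2438
x·lx·mx: 0, 4.1924, 3.813, 9.4428, 3.8056, 0.2295 → Σ = 21.4833
T = 21.4833 / 10.2438 = 2.0972… → 2.10

2.10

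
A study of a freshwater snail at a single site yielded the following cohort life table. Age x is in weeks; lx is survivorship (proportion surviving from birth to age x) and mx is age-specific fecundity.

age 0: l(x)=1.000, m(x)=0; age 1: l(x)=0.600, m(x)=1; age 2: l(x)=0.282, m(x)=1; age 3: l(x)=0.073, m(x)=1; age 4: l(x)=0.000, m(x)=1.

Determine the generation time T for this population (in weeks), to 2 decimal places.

lx·mx: 0, 0.6, 0.282, 0.073, 0 → R0 = 0.955
x·lx·mx: 0, 0.6, 0.564, 0.219, 0 → Σ = 1.383
T = 1.383 / 0.955 = 1.448168… → 1.45

1.45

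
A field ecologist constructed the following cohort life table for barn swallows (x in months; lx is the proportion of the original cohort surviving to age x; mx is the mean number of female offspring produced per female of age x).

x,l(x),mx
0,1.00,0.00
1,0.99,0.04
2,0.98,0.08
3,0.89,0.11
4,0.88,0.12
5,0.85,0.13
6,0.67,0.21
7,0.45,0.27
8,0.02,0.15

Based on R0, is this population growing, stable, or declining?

R0 = Σ lx·mx = 0 + 0.0396 + 0.0784 + 0.0979 + 0.1056 + 0.1105 + 0.1407 + 0.1215 + 0.003 = 0.6972
R0 < 1, so the population is declining.

declining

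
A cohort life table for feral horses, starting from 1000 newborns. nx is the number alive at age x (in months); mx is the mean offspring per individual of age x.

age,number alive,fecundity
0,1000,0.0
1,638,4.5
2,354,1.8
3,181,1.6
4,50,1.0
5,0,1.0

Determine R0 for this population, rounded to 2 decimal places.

3.85

lx = nx/n0 = nx/1000: 1, 0.638, 0.354, 0.181, 0.05, 0
lx·mx by age: 0, 2.871, 0.6372, 0.2896, 0.05, 0
R0 = Σ lx·mx = 3.8478 → 3.85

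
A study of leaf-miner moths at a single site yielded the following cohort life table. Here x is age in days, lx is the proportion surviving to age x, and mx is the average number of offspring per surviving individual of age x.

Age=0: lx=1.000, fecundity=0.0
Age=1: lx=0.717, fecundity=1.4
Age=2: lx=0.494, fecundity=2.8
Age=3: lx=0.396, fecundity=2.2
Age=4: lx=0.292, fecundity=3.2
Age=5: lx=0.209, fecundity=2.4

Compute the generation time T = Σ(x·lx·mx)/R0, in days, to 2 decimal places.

lx·mx: 0, 1.0038, 1.3832, 0.8712, 0.9344, 0.5016 → R0 = 4.6942
x·lx·mx: 0, 1.0038, 2.7664, 2.6136, 3.7376, 2.508 → Σ = 12.6294
T = 12.6294 / 4.6942 = 2.690426… → 2.69

2.69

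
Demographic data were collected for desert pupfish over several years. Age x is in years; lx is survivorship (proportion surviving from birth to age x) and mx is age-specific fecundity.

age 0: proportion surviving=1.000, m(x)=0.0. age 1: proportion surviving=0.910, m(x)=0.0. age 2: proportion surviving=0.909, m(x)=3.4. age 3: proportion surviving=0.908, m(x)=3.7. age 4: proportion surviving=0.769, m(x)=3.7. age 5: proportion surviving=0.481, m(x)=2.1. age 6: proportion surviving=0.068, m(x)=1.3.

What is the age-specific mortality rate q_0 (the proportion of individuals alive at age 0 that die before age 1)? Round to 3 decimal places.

q_0 = (l_0 − l_1) / l_0 = (1 − 0.91) / 1
     = 0.09 / 1 = 0.09 → 0.090

0.090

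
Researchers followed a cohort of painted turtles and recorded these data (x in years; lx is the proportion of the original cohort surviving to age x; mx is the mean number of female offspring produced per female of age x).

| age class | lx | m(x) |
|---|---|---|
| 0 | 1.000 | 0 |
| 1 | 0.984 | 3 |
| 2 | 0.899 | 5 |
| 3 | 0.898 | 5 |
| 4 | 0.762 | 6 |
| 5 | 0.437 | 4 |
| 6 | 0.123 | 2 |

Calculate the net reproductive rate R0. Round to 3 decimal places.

18.503

lx·mx by age: 0, 2.952, 4.495, 4.49, 4.572, 1.748, 0.246
R0 = Σ lx·mx = 18.503 → 18.503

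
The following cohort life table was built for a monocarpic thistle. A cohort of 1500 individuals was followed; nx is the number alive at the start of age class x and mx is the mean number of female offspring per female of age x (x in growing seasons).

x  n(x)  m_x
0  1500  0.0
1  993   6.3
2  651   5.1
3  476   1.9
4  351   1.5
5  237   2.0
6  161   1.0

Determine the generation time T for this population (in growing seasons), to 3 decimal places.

1.808

lx = nx/n0 = nx/1500: 1, 0.662, 0.434, 0.31733…, 0.234, 0.158, 0.10733…
lx·mx: 0, 4.1706, 2.2134, 0.602933…, 0.351, 0.316, 0.107333… → R0 = 7.761267…
x·lx·mx: 0, 4.1706, 4.4268, 1.8088…, 1.404, 1.58, 0.644… → Σ = 14.0342…
T = 14.0342… / 7.761267… = 1.808236… → 1.808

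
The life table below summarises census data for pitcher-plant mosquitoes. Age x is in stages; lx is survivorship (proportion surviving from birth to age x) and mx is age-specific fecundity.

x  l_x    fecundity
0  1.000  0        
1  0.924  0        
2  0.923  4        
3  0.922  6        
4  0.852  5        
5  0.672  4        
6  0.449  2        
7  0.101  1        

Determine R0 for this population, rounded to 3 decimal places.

17.171

lx·mx by age: 0, 0, 3.692, 5.532, 4.26, 2.688, 0.898, 0.101
R0 = Σ lx·mx = 17.171 → 17.171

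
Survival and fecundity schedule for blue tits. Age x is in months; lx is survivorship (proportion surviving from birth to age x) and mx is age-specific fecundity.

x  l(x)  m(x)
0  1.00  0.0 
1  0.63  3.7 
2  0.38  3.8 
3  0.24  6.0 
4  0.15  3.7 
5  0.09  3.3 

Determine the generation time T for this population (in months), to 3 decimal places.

lx·mx: 0, 2.331, 1.444, 1.44, 0.555, 0.297 → R0 = 6.067
x·lx·mx: 0, 2.331, 2.888, 4.32, 2.22, 1.485 → Σ = 13.244
T = 13.244 / 6.067 = 2.182957… → 2.183

2.183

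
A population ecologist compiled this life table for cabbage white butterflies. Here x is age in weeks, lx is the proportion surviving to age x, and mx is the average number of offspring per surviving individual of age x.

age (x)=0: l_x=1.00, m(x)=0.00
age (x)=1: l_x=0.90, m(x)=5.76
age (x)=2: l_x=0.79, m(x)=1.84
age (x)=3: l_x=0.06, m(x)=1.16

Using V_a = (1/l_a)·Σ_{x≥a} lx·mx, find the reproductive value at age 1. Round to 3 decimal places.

lx·mx for x ≥ 1: 5.184, 1.4536, 0.0696 → sum = 6.7072
V_1 = 6.7072 / l_1 = 6.7072 / 0.9 = 7.452444… → 7.452

7.452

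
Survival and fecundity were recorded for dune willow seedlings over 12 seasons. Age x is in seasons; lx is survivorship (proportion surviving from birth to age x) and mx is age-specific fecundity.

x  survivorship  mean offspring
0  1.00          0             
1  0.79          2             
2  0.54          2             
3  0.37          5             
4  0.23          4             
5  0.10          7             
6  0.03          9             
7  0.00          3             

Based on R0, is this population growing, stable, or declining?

R0 = Σ lx·mx = 0 + 1.58 + 1.08 + 1.85 + 0.92 + 0.7 + 0.27 + 0 = 6.4
R0 > 1, so the population is growing.

growing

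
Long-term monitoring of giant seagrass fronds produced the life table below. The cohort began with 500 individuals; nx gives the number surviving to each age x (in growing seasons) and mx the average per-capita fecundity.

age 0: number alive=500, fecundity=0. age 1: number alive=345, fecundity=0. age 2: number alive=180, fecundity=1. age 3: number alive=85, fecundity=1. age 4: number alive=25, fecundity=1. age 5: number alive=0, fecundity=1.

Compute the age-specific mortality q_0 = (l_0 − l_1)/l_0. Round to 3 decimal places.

0.310

lx = nx/n0 = nx/500: 1, 0.69, 0.36, 0.17, 0.05, 0
q_0 = (l_0 − l_1) / l_0 = (1 − 0.69) / 1
     = 0.31 / 1 = 0.31 → 0.310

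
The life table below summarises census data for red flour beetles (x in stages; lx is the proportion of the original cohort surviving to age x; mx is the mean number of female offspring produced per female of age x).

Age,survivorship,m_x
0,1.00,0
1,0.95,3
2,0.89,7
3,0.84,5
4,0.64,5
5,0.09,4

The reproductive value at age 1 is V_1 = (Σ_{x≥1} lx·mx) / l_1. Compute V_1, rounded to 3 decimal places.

17.726

lx·mx for x ≥ 1: 2.85, 6.23, 4.2, 3.2, 0.36 → sum = 16.84
V_1 = 16.84 / l_1 = 16.84 / 0.95 = 17.726316… → 17.726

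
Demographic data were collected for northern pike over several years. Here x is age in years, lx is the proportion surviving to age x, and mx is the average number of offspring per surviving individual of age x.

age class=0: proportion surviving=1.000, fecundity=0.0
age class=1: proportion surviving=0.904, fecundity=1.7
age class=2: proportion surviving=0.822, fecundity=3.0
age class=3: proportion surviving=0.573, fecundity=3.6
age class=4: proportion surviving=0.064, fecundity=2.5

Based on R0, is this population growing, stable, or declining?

R0 = Σ lx·mx = 0 + 1.5368 + 2.466 + 2.0628 + 0.16 = 6.2256
R0 > 1, so the population is growing.

growing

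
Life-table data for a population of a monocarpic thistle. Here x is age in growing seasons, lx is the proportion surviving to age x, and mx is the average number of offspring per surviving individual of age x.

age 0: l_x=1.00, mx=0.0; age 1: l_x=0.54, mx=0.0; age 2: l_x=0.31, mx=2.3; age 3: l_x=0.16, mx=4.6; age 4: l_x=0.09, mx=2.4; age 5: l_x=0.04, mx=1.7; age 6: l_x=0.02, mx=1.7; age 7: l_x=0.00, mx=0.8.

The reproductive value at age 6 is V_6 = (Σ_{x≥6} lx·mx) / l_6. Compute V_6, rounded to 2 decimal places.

lx·mx for x ≥ 6: 0.034, 0 → sum = 0.034
V_6 = 0.034 / l_6 = 0.034 / 0.02 = 1.7 → 1.70

1.70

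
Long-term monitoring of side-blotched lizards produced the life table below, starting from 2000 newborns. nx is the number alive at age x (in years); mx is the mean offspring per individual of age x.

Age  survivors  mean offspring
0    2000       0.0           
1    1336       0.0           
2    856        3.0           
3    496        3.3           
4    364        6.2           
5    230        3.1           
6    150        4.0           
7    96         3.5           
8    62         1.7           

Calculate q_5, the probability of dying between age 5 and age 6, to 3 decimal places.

lx = nx/n0 = nx/2000: 1, 0.668, 0.428, 0.248, 0.182, 0.115, 0.075, 0.048, 0.031
q_5 = (l_5 − l_6) / l_5 = (0.115 − 0.075) / 0.115
     = 0.04 / 0.115 = 0.347826… → 0.348

0.348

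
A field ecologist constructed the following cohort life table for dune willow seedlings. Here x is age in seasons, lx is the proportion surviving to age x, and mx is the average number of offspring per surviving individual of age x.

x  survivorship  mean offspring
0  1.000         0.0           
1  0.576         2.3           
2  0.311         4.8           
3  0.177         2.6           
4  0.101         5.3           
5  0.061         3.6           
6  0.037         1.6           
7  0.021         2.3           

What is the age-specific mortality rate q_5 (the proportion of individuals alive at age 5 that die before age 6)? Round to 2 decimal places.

q_5 = (l_5 − l_6) / l_5 = (0.061 − 0.037) / 0.061
     = 0.024 / 0.061 = 0.393443… → 0.39

0.39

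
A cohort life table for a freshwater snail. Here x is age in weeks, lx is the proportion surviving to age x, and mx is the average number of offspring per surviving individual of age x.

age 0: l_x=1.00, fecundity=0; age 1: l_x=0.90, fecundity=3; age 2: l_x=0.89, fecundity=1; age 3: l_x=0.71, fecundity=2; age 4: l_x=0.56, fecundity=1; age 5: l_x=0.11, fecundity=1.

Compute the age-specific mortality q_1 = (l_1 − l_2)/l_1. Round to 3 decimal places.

q_1 = (l_1 − l_2) / l_1 = (0.9 − 0.89) / 0.9
     = 0.01 / 0.9 = 0.011111… → 0.011

0.011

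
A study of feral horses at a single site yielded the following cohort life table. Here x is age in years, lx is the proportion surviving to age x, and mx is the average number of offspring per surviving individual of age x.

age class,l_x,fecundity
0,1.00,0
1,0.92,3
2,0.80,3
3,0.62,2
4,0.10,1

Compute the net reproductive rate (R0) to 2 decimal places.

6.50

lx·mx by age: 0, 2.76, 2.4, 1.24, 0.1
R0 = Σ lx·mx = 6.5 → 6.50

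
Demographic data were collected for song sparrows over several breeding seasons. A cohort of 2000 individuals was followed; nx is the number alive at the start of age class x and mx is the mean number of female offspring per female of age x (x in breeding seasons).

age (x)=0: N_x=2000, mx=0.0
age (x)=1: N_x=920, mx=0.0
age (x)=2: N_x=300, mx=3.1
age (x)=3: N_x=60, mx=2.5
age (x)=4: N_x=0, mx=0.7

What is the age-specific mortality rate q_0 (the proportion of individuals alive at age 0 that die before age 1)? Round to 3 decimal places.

lx = nx/n0 = nx/2000: 1, 0.46, 0.15, 0.03, 0
q_0 = (l_0 − l_1) / l_0 = (1 − 0.46) / 1
     = 0.54 / 1 = 0.54 → 0.540

0.540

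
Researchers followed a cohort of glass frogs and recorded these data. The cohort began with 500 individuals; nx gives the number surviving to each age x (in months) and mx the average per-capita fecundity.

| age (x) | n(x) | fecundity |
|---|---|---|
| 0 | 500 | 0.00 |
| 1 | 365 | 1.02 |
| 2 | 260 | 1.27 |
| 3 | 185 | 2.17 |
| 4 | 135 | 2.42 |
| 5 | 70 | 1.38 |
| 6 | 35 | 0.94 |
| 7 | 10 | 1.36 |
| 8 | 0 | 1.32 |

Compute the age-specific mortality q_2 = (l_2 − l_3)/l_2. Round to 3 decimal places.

lx = nx/n0 = nx/500: 1, 0.73, 0.52, 0.37, 0.27, 0.14, 0.07, 0.02, 0
q_2 = (l_2 − l_3) / l_2 = (0.52 − 0.37) / 0.52
     = 0.15 / 0.52 = 0.288462… → 0.288

0.288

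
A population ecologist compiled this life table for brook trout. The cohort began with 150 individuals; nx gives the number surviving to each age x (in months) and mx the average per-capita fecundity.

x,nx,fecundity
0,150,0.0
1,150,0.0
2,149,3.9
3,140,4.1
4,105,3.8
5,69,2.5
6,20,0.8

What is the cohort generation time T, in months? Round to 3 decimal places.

lx = nx/n0 = nx/150: 1, 1, 0.99333…, 0.93333…, 0.7, 0.46, 0.13333…
lx·mx: 0, 0, 3.874…, 3.826667…, 2.66, 1.15, 0.106667… → R0 = 11.617333…
x·lx·mx: 0, 0, 7.748…, 11.48…, 10.64, 5.75, 0.64… → Σ = 36.258…
T = 36.258… / 11.617333… = 3.121026… → 3.121

3.121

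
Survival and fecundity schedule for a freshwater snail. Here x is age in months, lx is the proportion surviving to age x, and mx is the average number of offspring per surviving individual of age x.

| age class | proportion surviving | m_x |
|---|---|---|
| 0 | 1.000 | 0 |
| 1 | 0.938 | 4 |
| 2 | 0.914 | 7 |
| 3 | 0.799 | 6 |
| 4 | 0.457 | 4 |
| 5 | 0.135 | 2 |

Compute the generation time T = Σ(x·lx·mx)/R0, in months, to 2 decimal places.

lx·mx: 0, 3.752, 6.398, 4.794, 1.828, 0.27 → R0 = 17.042
x·lx·mx: 0, 3.752, 12.796, 14.382, 7.312, 1.35 → Σ = 39.592
T = 39.592 / 17.042 = 2.323202… → 2.32

2.32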